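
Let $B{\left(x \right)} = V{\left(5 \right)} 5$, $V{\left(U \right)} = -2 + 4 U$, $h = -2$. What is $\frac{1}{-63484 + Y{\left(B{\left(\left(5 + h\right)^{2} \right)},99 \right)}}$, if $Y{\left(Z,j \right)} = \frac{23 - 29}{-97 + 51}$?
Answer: $- \frac{23}{1460129} \approx -1.5752 \cdot 10^{-5}$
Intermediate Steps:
$B{\left(x \right)} = 90$ ($B{\left(x \right)} = \left(-2 + 4 \cdot 5\right) 5 = \left(-2 + 20\right) 5 = 18 \cdot 5 = 90$)
$Y{\left(Z,j \right)} = \frac{3}{23}$ ($Y{\left(Z,j \right)} = - \frac{6}{-46} = \left(-6\right) \left(- \frac{1}{46}\right) = \frac{3}{23}$)
$\frac{1}{-63484 + Y{\left(B{\left(\left(5 + h\right)^{2} \right)},99 \right)}} = \frac{1}{-63484 + \frac{3}{23}} = \frac{1}{- \frac{1460129}{23}} = - \frac{23}{1460129}$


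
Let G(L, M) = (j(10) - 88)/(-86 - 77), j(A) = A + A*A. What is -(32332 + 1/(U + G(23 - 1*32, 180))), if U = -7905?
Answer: -41660978121/1288537 ≈ -32332.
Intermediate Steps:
j(A) = A + A²
G(L, M) = -22/163 (G(L, M) = (10*(1 + 10) - 88)/(-86 - 77) = (10*11 - 88)/(-163) = (110 - 88)*(-1/163) = 22*(-1/163) = -22/163)
-(32332 + 1/(U + G(23 - 1*32, 180))) = -(32332 + 1/(-7905 - 22/163)) = -(32332 + 1/(-1288537/163)) = -(32332 - 163/1288537) = -1*41660978121/1288537 = -41660978121/1288537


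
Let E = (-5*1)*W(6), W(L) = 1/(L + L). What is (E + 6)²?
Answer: 4489/144 ≈ 31.174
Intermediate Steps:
W(L) = 1/(2*L)
E = -5/12 (E = (-5*1)*((½)/6) = -5/(2*6) = -5*1/12 = -5/12 ≈ -0.41667)
(E + 6)² = (-5/12 + 6)² = (67/12)² = 4489/144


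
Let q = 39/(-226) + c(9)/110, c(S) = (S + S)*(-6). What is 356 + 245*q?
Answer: 181915/2486 ≈ 73.176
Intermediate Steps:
c(S) = -12*S (c(S) = (2*S)*(-6) = -12*S)
q = -14349/12430 (q = 39/(-226) - 12*9/110 = 39*(-1/226) - 108*1/110 = -39/226 - 54/55 = -14349/12430 ≈ -1.1544)
356 + 245*q = 356 + 245*(-14349/12430) = 356 - 703101/2486 = 181915/2486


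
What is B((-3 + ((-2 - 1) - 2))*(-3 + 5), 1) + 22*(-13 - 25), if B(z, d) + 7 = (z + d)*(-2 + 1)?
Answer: -828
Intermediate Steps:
B(z, d) = -7 - d - z (B(z, d) = -7 + (z + d)*(-2 + 1) = -7 + (d + z)*(-1) = -7 + (-d - z) = -7 - d - z)
B((-3 + ((-2 - 1) - 2))*(-3 + 5), 1) + 22*(-13 - 25) = (-7 - 1*1 - (-3 + ((-2 - 1) - 2))*(-3 + 5)) + 22*(-13 - 25) = (-7 - 1 - (-3 + (-3 - 2))*2) + 22*(-38) = (-7 - 1 - (-3 - 5)*2) - 836 = (-7 - 1 - (-8)*2) - 836 = (-7 - 1 - 1*(-16)) - 836 = (-7 - 1 + 16) - 836 = 8 - 836 = -828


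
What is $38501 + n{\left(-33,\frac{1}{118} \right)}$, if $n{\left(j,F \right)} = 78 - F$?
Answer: $\frac{4552321}{118} \approx 38579.0$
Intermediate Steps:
$38501 + n{\left(-33,\frac{1}{118} \right)} = 38501 + \left(78 - \frac{1}{118}\right) = 38501 + \frac{9203}{118} = \frac{4552321}{118}$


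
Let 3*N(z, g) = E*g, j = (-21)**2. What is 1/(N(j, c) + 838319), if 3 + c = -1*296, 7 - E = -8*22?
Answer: 1/820080 ≈ 1.2194e-6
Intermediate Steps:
E = 183 (E = 7 - (-8)*22 = 7 - 1*(-176) = 7 + 176 = 183)
j = 441
c = -299 (c = -3 - 1*296 = -3 - 296 = -299)
N(z, g) = 61*g (N(z, g) = (183*g)/3 = 61*g)
1/(N(j, c) + 838319) = 1/(61*(-299) + 838319) = 1/(-18239 + 838319) = 1/820080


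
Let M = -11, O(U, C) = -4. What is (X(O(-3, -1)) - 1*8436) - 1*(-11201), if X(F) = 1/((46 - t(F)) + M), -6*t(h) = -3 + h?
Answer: 561301/203 ≈ 2765.0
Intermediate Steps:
t(h) = 1/2 - h/6 (t(h) = -(-3 + h)/6 = 1/2 - h/6)
X(F) = 1/(69/2 + F/6) (X(F) = 1/((46 - (1/2 - F/6)) - 11) = 1/((46 + (-1/2 + F/6)) - 11) = 1/((91/2 + F/6) - 11) = 1/(69/2 + F/6))
(X(O(-3, -1)) - 1*8436) - 1*(-11201) = (6/(207 - 4) - 1*8436) - 1*(-11201) = (6/203 - 8436) + 11201 = -1712502/203 + 11201 = 561301/203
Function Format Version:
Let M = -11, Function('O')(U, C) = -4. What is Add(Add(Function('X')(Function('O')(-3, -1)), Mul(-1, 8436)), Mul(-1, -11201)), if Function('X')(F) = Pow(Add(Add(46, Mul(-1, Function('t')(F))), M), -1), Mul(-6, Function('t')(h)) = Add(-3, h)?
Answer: Rational(561301, 203) ≈ 2765.0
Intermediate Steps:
Function('t')(h) = Add(Rational(1, 2), Mul(Rational(-1, 6), h)) (Function('t')(h) = Mul(Rational(-1, 6), Add(-3, h)) = Add(Rational(1, 2), Mul(Rational(-1, 6), h)))
Function('X')(F) = Pow(Add(Rational(69, 2), Mul(Rational(1, 6), F)), -1) (Function('X')(F) = Pow(Add(Add(46, Mul(-1, Add(Rational(1, 2), Mul(Rational(-1, 6), F)))), -11), -1) = Pow(Add(Add(46, Add(Rational(-1, 2), Mul(Rational(1, 6), F))), -11), -1) = Pow(Add(Add(Rational(91, 2), Mul(Rational(1, 6), F)), -11), -1) = Pow(Add(Rational(69, 2), Mul(Rational(1, 6), F)), -1))
Add(Add(Function('X')(Function('O')(-3, -1)), Mul(-1, 8436)), Mul(-1, -11201)) = Add(Add(Mul(6, Pow(Add(207, -4), -1)), Mul(-1, 8436)), Mul(-1, -11201)) = Add(Add(Mul(6, Pow(203, -1)), -8436), 11201) = Add(Add(Mul(6, Rational(1, 203)), -8436), 11201) = Add(Add(Rational(6, 203), -8436), 11201) = Add(Rational(-1712502, 203), 11201) = Rational(561301, 203)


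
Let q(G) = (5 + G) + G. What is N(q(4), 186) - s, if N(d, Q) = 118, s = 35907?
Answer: -35789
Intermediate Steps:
q(G) = 5 + 2*G
N(q(4), 186) - s = 118 - 1*35907 = 118 - 35907 = -35789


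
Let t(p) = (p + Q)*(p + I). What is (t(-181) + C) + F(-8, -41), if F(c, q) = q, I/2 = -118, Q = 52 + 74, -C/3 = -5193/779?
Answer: 17850005/779 ≈ 22914.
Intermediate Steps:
C = 15579/779 (C = -(-15579)/779 = -3*(-5193/779) = 15579/779 ≈ 19.999)
Q = 126
I = -236 (I = 2*(-118) = -236)
t(p) = (-236 + p)*(126 + p) (t(p) = (p + 126)*(p - 236) = (126 + p)*(-236 + p) = (-236 + p)*(126 + p))
(t(-181) + C) + F(-8, -41) = ((-29736 + (-181)² - 110*(-181)) + 15579/779) - 41 = ((-29736 + 32761 + 19910) + 15579/779) - 41 = (22935 + 15579/779) - 41 = 17881944/779 - 41 = 17850005/779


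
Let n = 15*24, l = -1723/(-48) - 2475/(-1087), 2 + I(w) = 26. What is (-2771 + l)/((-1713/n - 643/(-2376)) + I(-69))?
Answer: -70581057525/503946244 ≈ -140.06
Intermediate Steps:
I(w) = 24 (I(w) = -2 + 26 = 24)
l = 1991701/52176 (l = -1723*(-1/48) - 2475*(-1/1087) = 1723/48 + 2475/1087 = 1991701/52176 ≈ 38.173)
n = 360
(-2771 + l)/((-1713/n - 643/(-2376)) + I(-69)) = (-2771 + 1991701/52176)/((-1713/360 - 643/(-2376)) + 24) = -142587995/(52176*((-1713*1/360 - 643*(-1/2376)) + 24)) = -142587995/(52176*((-571/120 + 643/2376) + 24)) = -142587995/(52176*(-26657/5940 + 24)) = -142587995/(52176*115903/5940) = -142587995/52176*5940/115903 = -70581057525/503946244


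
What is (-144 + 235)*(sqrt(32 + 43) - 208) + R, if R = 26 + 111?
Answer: -18791 + 455*sqrt(3) ≈ -18003.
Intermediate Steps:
R = 137
(-144 + 235)*(sqrt(32 + 43) - 208) + R = (-144 + 235)*(sqrt(32 + 43) - 208) + 137 = 91*(sqrt(75) - 208) + 137 = 91*(5*sqrt(3) - 208) + 137 = 91*(-208 + 5*sqrt(3)) + 137 = (-18928 + 455*sqrt(3)) + 137 = -18791 + 455*sqrt(3)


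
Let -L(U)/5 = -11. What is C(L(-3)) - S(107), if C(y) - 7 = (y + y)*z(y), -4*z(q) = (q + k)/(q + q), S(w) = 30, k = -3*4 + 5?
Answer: -35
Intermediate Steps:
k = -7 (k = -12 + 5 = -7)
L(U) = 55 (L(U) = -5*(-11) = 55)
z(q) = -(-7 + q)/(8*q) (z(q) = -(q - 7)/(4*(q + q)) = -(-7 + q)/(4*(2*q)) = -(-7 + q)*1/(2*q)/4 = -(-7 + q)/(8*q))
C(y) = 35/4 - y/4 (C(y) = 7 + (y + y)*((7 - y)/(8*y)) = 7 + (2*y)*((7 - y)/(8*y)) = 7 + (7/4 - y/4) = 35/4 - y/4)
C(L(-3)) - S(107) = (35/4 - ¼*55) - 1*30 = (35/4 - 55/4) - 30 = -5 - 30 = -35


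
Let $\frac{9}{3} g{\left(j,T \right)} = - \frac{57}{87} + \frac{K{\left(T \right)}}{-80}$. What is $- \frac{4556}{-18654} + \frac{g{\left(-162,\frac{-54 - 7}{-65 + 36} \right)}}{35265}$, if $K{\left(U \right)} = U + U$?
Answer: $\frac{93184504711}{381543319800} \approx 0.24423$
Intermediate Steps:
$K{\left(U \right)} = 2 U$
$g{\left(j,T \right)} = - \frac{19}{87} - \frac{T}{120}$ ($g{\left(j,T \right)} = \frac{- \frac{57}{87} + \frac{2 T}{-80}}{3} = \frac{\left(-57\right) \frac{1}{87} + 2 T \left(- \frac{1}{80}\right)}{3} = \frac{- \frac{19}{29} - \frac{T}{40}}{3} = - \frac{19}{87} - \frac{T}{120}$)
$- \frac{4556}{-18654} + \frac{g{\left(-162,\frac{-54 - 7}{-65 + 36} \right)}}{35265} = - \frac{4556}{-18654} + \frac{- \frac{19}{87} - \frac{\left(-54 - 7\right) \frac{1}{-65 + 36}}{120}}{35265} = \left(-4556\right) \left(- \frac{1}{18654}\right) + \left(- \frac{19}{87} - \frac{\left(-61\right) \frac{1}{-29}}{120}\right) \frac{1}{35265} = \frac{2278}{9327} + \left(- \frac{19}{87} - \frac{\left(-61\right) \left(- \frac{1}{29}\right)}{120}\right) \frac{1}{35265} = \frac{2278}{9327} + \left(- \frac{19}{87} - \frac{61}{3480}\right) \frac{1}{35265} = \frac{2278}{9327} - \frac{821}{122722200} = \frac{93184504711}{381543319800}$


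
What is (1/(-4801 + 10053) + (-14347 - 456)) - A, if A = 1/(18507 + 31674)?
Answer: -3901339664507/263550612 ≈ -14803.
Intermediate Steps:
A = 1/50181 ≈ 1.9928e-5
(1/(-4801 + 10053) + (-14347 - 456)) - A = (1/(-4801 + 10053) + (-14347 - 456)) - 1*1/50181 = (1/5252 - 14803) - 1/50181 = -77745355/5252 - 1/50181 = -3901339664507/263550612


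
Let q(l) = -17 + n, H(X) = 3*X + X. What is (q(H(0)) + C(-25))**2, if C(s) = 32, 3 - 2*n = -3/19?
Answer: 99225/361 ≈ 274.86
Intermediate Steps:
n = 30/19 (n = 3/2 - (-3)/(2*19) = 3/2 - 1/2*(-3/19) = 3/2 + 3/38 = 30/19 ≈ 1.5789)
H(X) = 4*X
q(l) = -293/19 (q(l) = -17 + 30/19 = -293/19)
(q(H(0)) + C(-25))**2 = (-293/19 + 32)**2 = (315/19)**2 = 99225/361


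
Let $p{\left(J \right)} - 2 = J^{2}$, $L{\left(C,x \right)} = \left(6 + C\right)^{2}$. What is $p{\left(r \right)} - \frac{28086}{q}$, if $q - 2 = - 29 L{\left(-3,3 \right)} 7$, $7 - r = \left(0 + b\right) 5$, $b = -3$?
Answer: $\frac{915036}{1825} \approx 501.39$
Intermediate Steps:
$r = 22$ ($r = 7 - \left(0 - 3\right) 5 = 7 - \left(-3\right) 5 = 7 - -15 = 7 + 15 = 22$)
$p{\left(J \right)} = 2 + J^{2}$
$q = -1825$ ($q = 2 + - 29 \left(6 - 3\right)^{2} \cdot 7 = 2 + - 29 \cdot 3^{2} \cdot 7 = 2 + \left(-29\right) 9 \cdot 7 = 2 - 1827 = -1825$)
$p{\left(r \right)} - \frac{28086}{q} = \left(2 + 22^{2}\right) - \frac{28086}{-1825} = \left(2 + 484\right) - - \frac{28086}{1825} = 486 + \frac{28086}{1825} = \frac{915036}{1825}$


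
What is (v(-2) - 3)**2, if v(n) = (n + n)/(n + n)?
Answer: 4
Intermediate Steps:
v(n) = 1 (v(n) = (2*n)/((2*n)) = (2*n)*(1/(2*n)) = 1)
(v(-2) - 3)**2 = (1 - 3)**2 = (-2)**2 = 4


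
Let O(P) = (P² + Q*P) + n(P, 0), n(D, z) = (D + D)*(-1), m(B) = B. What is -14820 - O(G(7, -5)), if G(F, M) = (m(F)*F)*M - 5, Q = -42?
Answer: -88320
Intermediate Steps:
G(F, M) = -5 + M*F² (G(F, M) = (F*F)*M - 5 = F²*M - 5 = M*F² - 5 = -5 + M*F²)
n(D, z) = -2*D (n(D, z) = (2*D)*(-1) = -2*D)
O(P) = P² - 44*P (O(P) = (P² - 42*P) - 2*P = P² - 44*P)
-14820 - O(G(7, -5)) = -14820 - (-5 - 5*7²)*(-44 + (-5 - 5*7²)) = -14820 - (-5 - 5*49)*(-44 + (-5 - 5*49)) = -14820 - (-5 - 245)*(-44 + (-5 - 245)) = -14820 - (-250)*(-44 - 250) = -14820 - (-250)*(-294) = -14820 - 1*73500 = -14820 - 73500 = -88320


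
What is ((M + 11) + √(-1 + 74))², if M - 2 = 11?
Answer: (24 + √73)² ≈ 1059.1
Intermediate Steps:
M = 13 (M = 2 + 11 = 13)
((M + 11) + √(-1 + 74))² = ((13 + 11) + √(-1 + 74))² = (24 + √73)²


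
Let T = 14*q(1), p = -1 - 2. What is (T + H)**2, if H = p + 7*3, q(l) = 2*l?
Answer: 2116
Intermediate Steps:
p = -3
T = 28 (T = 14*(2*1) = 14*2 = 28)
H = 18 (H = -3 + 7*3 = -3 + 21 = 18)
(T + H)**2 = (28 + 18)**2 = 46**2 = 2116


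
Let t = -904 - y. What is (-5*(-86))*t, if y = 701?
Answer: -690150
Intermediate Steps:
t = -1605 (t = -904 - 1*701 = -904 - 701 = -1605)
(-5*(-86))*t = -5*(-86)*(-1605) = 430*(-1605) = -690150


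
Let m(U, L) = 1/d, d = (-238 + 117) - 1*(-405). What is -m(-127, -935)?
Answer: -1/284 ≈ -0.0035211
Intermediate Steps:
d = 284 (d = -121 + 405 = 284)
m(U, L) = 1/284
-m(-127, -935) = -1*1/284 = -1/284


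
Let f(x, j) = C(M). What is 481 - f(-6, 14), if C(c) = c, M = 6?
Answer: 475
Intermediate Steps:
f(x, j) = 6
481 - f(-6, 14) = 481 - 1*6 = 481 - 6 = 475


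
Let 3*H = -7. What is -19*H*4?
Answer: 532/3 ≈ 177.33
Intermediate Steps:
H = -7/3 (H = (1/3)*(-7) = -7/3 ≈ -2.3333)
-19*H*4 = -19*(-7/3)*4 = (133/3)*4 = 532/3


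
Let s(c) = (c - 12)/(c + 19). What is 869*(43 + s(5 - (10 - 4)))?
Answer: 661309/18 ≈ 36739.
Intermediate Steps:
s(c) = (-12 + c)/(19 + c)
869*(43 + s(5 - (10 - 4))) = 869*(43 + (-12 + (5 - (10 - 4)))/(19 + (5 - (10 - 4)))) = 869*(43 + (-12 + (5 - 1*6))/(19 + (5 - 1*6))) = 869*(43 + (-12 + (5 - 6))/(19 + (5 - 6))) = 869*(43 + (-12 - 1)/(19 - 1)) = 869*(43 - 13/18) = 869*(761/18) = 661309/18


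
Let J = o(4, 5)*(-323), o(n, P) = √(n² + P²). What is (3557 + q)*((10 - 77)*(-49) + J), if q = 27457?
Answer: 101818962 - 10017522*√41 ≈ 3.7676e+7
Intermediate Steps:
o(n, P) = √(P² + n²)
J = -323*√41 (J = √(5² + 4²)*(-323) = √(25 + 16)*(-323) = √41*(-323) = -323*√41 ≈ -2068.2)
(3557 + q)*((10 - 77)*(-49) + J) = (3557 + 27457)*((10 - 77)*(-49) - 323*√41) = 31014*(-67*(-49) - 323*√41) = 31014*(3283 - 323*√41) = 101818962 - 10017522*√41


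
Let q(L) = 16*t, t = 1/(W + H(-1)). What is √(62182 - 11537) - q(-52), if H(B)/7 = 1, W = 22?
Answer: -16/29 + √50645 ≈ 224.49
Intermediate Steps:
H(B) = 7 (H(B) = 7*1 = 7)
t = 1/29 (t = 1/(22 + 7) = 1/29 ≈ 0.034483)
q(L) = 16/29 (q(L) = 16*(1/29) = 16/29)
√(62182 - 11537) - q(-52) = √(62182 - 11537) - 1*16/29 = √50645 - 16/29 = -16/29 + √50645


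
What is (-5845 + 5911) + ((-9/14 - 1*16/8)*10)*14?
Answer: -304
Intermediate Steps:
(-5845 + 5911) + ((-9/14 - 1*16/8)*10)*14 = 66 + ((-9*1/14 - 16*⅛)*10)*14 = 66 + ((-9/14 - 2)*10)*14 = 66 - 37/14*10*14 = 66 - 185/7*14 = 66 - 370 = -304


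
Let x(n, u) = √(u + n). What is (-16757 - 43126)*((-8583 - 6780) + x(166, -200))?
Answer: 919982529 - 59883*I*√34 ≈ 9.1998e+8 - 3.4918e+5*I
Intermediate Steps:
x(n, u) = √(n + u)
(-16757 - 43126)*((-8583 - 6780) + x(166, -200)) = (-16757 - 43126)*((-8583 - 6780) + √(166 - 200)) = -59883*(-15363 + √(-34)) = -59883*(-15363 + I*√34) = 919982529 - 59883*I*√34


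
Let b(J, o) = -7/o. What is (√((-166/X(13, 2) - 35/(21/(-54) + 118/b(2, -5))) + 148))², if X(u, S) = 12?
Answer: 8483195/63426 ≈ 133.75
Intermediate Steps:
(√((-166/X(13, 2) - 35/(21/(-54) + 118/b(2, -5))) + 148))² = (√((-166/12 - 35/(21/(-54) + 118/((-7/(-5))))) + 148))² = (√((-166*1/12 - 35/(21*(-1/54) + 118/((-7*(-⅕))))) + 148))² = (√((-83/6 - 35/(-7/18 + 118/(7/5))) + 148))² = (√((-83/6 - 35/(-7/18 + 118*(5/7))) + 148))² = (√((-83/6 - 35/(-7/18 + 590/7)) + 148))² = (√((-83/6 - 35/10571/126) + 148))² = (√((-83/6 - 35*126/10571) + 148))² = (√((-83/6 - 4410/10571) + 148))² = (√(-903853/63426 + 148))² = (√(8483195/63426))² = (√559890870/2046)² = 8483195/63426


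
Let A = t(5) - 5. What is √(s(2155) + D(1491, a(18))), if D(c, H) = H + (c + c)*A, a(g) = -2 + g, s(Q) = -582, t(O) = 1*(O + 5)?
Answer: 2*√3586 ≈ 119.77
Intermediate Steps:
t(O) = 5 + O (t(O) = 1*(5 + O) = 5 + O)
A = 5 (A = (5 + 5) - 5 = 10 - 5 = 5)
D(c, H) = H + 10*c (D(c, H) = H + (c + c)*5 = H + (2*c)*5 = H + 10*c)
√(s(2155) + D(1491, a(18))) = √(-582 + ((-2 + 18) + 10*1491)) = √(-582 + (16 + 14910)) = √(-582 + 14926) = √14344 = 2*√3586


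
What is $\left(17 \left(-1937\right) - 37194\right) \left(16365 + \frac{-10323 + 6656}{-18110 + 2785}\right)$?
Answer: $- \frac{17586658506916}{15325} \approx -1.1476 \cdot 10^{9}$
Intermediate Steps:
$\left(17 \left(-1937\right) - 37194\right) \left(16365 + \frac{-10323 + 6656}{-18110 + 2785}\right) = \left(-32929 - 37194\right) \left(16365 - \frac{3667}{-15325}\right) = - 70123 \left(16365 - - \frac{3667}{15325}\right) = - 70123 \left(16365 + \frac{3667}{15325}\right) = \left(-70123\right) \frac{250797292}{15325} = - \frac{17586658506916}{15325}$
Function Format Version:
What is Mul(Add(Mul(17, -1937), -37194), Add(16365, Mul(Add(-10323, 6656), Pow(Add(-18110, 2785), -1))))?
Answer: Rational(-17586658506916, 15325) ≈ -1.1476e+9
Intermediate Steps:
Mul(Add(Mul(17, -1937), -37194), Add(16365, Mul(Add(-10323, 6656), Pow(Add(-18110, 2785), -1)))) = Mul(Add(-32929, -37194), Add(16365, Mul(-3667, Pow(-15325, -1)))) = Mul(-70123, Add(16365, Mul(-3667, Rational(-1, 15325)))) = Mul(-70123, Add(16365, Rational(3667, 15325))) = Mul(-70123, Rational(250797292, 15325)) = Rational(-17586658506916, 15325)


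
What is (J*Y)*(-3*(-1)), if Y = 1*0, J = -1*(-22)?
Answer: 0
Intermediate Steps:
J = 22
Y = 0
(J*Y)*(-3*(-1)) = (22*0)*(-3*(-1)) = 0*3 = 0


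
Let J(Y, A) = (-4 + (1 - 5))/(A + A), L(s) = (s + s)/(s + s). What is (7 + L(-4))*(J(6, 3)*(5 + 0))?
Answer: -160/3 ≈ -53.333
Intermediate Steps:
L(s) = 1 (L(s) = (2*s)/((2*s)) = (2*s)*(1/(2*s)) = 1)
J(Y, A) = -4/A (J(Y, A) = (-4 - 4)/((2*A)) = -4/A)
(7 + L(-4))*(J(6, 3)*(5 + 0)) = (7 + 1)*((-4/3)*(5 + 0)) = 8*(-4*1/3*5) = 8*(-4/3*5) = 8*(-20/3) = -160/3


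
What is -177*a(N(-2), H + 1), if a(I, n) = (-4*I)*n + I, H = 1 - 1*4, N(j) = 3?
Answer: -4779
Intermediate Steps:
H = -3 (H = 1 - 4 = -3)
a(I, n) = I - 4*I*n (a(I, n) = -4*I*n + I = I - 4*I*n)
-177*a(N(-2), H + 1) = -531*(1 - 4*(-3 + 1)) = -531*(1 - 4*(-2)) = -531*(1 + 8) = -531*9 = -177*27 = -4779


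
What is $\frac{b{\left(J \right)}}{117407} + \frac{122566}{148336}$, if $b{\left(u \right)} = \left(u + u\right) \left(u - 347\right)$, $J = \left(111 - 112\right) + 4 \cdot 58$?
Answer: $\frac{3220241725}{8707842376} \approx 0.36981$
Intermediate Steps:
$J = 231$ ($J = -1 + 232 = 231$)
$b{\left(u \right)} = 2 u \left(-347 + u\right)$
$\frac{b{\left(J \right)}}{117407} + \frac{122566}{148336} = \frac{2 \cdot 231 \left(-347 + 231\right)}{117407} + \frac{122566}{148336} = 2 \cdot 231 \left(-116\right) \frac{1}{117407} + 122566 \cdot \frac{1}{148336} = \left(-53592\right) \frac{1}{117407} + \frac{61283}{74168} = - \frac{53592}{117407} + \frac{61283}{74168} = \frac{3220241725}{8707842376}$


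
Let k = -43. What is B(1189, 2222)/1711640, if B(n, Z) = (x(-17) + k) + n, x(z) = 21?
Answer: 1167/1711640 ≈ 0.00068180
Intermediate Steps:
B(n, Z) = -22 + n (B(n, Z) = (21 - 43) + n = -22 + n)
B(1189, 2222)/1711640 = (-22 + 1189)/1711640 = 1167*(1/1711640) = 1167/1711640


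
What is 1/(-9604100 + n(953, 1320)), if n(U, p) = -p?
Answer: -1/9605420 ≈ -1.0411e-7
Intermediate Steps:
1/(-9604100 + n(953, 1320)) = 1/(-9604100 - 1*1320) = 1/(-9604100 - 1320) = 1/(-9605420) = -1/9605420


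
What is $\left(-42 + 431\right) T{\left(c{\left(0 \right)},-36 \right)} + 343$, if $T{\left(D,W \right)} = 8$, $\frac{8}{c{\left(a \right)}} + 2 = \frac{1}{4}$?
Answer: $3455$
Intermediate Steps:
$c{\left(a \right)} = - \frac{32}{7}$ ($c{\left(a \right)} = \frac{8}{-2 + \frac{1}{4}} = \frac{8}{- \frac{7}{4}} = 8 \left(- \frac{4}{7}\right) = - \frac{32}{7}$)
$\left(-42 + 431\right) T{\left(c{\left(0 \right)},-36 \right)} + 343 = \left(-42 + 431\right) 8 + 343 = 389 \cdot 8 + 343 = 3112 + 343 = 3455$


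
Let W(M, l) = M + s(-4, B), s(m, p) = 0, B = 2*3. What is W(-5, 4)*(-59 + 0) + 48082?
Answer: 48377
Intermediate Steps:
B = 6
W(M, l) = M (W(M, l) = M + 0 = M)
W(-5, 4)*(-59 + 0) + 48082 = -5*(-59 + 0) + 48082 = -5*(-59) + 48082 = 295 + 48082 = 48377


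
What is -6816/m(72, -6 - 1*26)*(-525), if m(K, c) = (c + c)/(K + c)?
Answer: -2236500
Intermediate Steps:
m(K, c) = 2*c/(K + c) (m(K, c) = (2*c)/(K + c) = 2*c/(K + c))
-6816/m(72, -6 - 1*26)*(-525) = -6816*(72 + (-6 - 1*26))/(2*(-6 - 1*26))*(-525) = -6816*(72 + (-6 - 26))/(2*(-6 - 26))*(-525) = -6816/(2*(-32)/(72 - 32))*(-525) = -6816/(2*(-32)/40)*(-525) = -6816/(2*(-32)*(1/40))*(-525) = -6816/(-8/5)*(-525) = -6816*(-5/8)*(-525) = 4260*(-525) = -2236500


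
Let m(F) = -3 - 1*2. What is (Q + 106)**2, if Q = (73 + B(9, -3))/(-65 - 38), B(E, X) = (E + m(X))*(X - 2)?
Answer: 118048225/10609 ≈ 11127.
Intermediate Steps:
m(F) = -5 (m(F) = -3 - 2 = -5)
B(E, X) = (-5 + E)*(-2 + X) (B(E, X) = (E - 5)*(X - 2) = (-5 + E)*(-2 + X))
Q = -53/103 (Q = (73 + (10 - 5*(-3) - 2*9 + 9*(-3)))/(-65 - 38) = (73 + (10 + 15 - 18 - 27))/(-103) = (73 - 20)*(-1/103) = 53*(-1/103) = -53/103 ≈ -0.51456)
(Q + 106)**2 = (-53/103 + 106)**2 = (10865/103)**2 = 118048225/10609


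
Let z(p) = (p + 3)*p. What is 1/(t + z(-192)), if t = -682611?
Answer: -1/646323 ≈ -1.5472e-6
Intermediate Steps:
z(p) = p*(3 + p) (z(p) = (3 + p)*p = p*(3 + p))
1/(t + z(-192)) = 1/(-682611 - 192*(3 - 192)) = 1/(-682611 - 192*(-189)) = 1/(-682611 + 36288) = 1/(-646323) = -1/646323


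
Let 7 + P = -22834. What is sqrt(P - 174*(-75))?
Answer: I*sqrt(9791) ≈ 98.949*I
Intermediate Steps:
P = -22841 (P = -7 - 22834 = -22841)
sqrt(P - 174*(-75)) = sqrt(-22841 - 174*(-75)) = sqrt(-22841 + 13050) = sqrt(-9791) = I*sqrt(9791)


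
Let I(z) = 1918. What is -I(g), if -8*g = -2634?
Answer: -1918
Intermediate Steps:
g = 1317/4 (g = -1/8*(-2634) = 1317/4 ≈ 329.25)
-I(g) = -1*1918 = -1918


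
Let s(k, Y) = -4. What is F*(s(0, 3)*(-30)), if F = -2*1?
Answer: -240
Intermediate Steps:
F = -2
F*(s(0, 3)*(-30)) = -(-8)*(-30) = -2*120 = -240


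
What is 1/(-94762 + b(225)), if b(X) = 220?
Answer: -1/94542 ≈ -1.0577e-5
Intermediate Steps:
1/(-94762 + b(225)) = 1/(-94762 + 220) = 1/(-94542) = -1/94542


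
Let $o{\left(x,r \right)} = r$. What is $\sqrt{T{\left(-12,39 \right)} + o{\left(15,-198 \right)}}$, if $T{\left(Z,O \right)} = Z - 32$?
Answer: $11 i \sqrt{2} \approx 15.556 i$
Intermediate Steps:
$T{\left(Z,O \right)} = -32 + Z$ ($T{\left(Z,O \right)} = Z - 32 = -32 + Z$)
$\sqrt{T{\left(-12,39 \right)} + o{\left(15,-198 \right)}} = \sqrt{\left(-32 - 12\right) - 198} = \sqrt{-44 - 198} = \sqrt{-242} = 11 i \sqrt{2}$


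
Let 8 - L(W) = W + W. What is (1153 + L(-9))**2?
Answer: 1390041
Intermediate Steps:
L(W) = 8 - 2*W (L(W) = 8 - (W + W) = 8 - 2*W)
(1153 + L(-9))**2 = (1153 + (8 - 2*(-9)))**2 = (1153 + (8 + 18))**2 = (1153 + 26)**2 = 1179**2 = 1390041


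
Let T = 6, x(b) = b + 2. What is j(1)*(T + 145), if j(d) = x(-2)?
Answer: 0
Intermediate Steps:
x(b) = 2 + b
j(d) = 0 (j(d) = 2 - 2 = 0)
j(1)*(T + 145) = 0*(6 + 145) = 0*151 = 0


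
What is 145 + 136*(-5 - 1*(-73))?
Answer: 9393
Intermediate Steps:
145 + 136*(-5 - 1*(-73)) = 145 + 136*(-5 + 73) = 145 + 136*68 = 145 + 9248 = 9393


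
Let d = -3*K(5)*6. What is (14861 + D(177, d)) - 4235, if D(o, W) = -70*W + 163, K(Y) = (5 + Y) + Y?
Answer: 29689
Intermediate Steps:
K(Y) = 5 + 2*Y
d = -270 (d = -3*(5 + 2*5)*6 = -3*(5 + 10)*6 = -3*15*6 = -45*6 = -270)
D(o, W) = 163 - 70*W
(14861 + D(177, d)) - 4235 = (14861 + (163 - 70*(-270))) - 4235 = (14861 + (163 + 18900)) - 4235 = (14861 + 19063) - 4235 = 33924 - 4235 = 29689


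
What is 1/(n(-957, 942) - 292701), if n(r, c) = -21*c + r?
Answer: -1/313440 ≈ -3.1904e-6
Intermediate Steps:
n(r, c) = r - 21*c
1/(n(-957, 942) - 292701) = 1/((-957 - 21*942) - 292701) = 1/((-957 - 19782) - 292701) = 1/(-20739 - 292701) = 1/(-313440) = -1/313440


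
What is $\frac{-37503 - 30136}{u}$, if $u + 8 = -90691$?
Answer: $\frac{67639}{90699} \approx 0.74575$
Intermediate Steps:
$u = -90699$ ($u = -8 - 90691 = -90699$)
$\frac{-37503 - 30136}{u} = \frac{-37503 - 30136}{-90699} = \left(-67639\right) \left(- \frac{1}{90699}\right) = \frac{67639}{90699}$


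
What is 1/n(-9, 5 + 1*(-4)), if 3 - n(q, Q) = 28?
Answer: -1/25 ≈ -0.040000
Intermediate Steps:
n(q, Q) = -25 (n(q, Q) = 3 - 1*28 = 3 - 28 = -25)
1/n(-9, 5 + 1*(-4)) = 1/(-25) = -1/25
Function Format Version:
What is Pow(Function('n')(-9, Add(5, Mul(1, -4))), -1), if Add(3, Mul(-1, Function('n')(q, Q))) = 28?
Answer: Rational(-1, 25) ≈ -0.040000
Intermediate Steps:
Function('n')(q, Q) = -25 (Function('n')(q, Q) = Add(3, Mul(-1, 28)) = Add(3, -28) = -25)
Pow(Function('n')(-9, Add(5, Mul(1, -4))), -1) = Pow(-25, -1) = Rational(-1, 25)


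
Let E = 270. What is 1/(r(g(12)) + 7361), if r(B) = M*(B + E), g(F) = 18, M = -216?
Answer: -1/54847 ≈ -1.8233e-5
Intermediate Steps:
r(B) = -58320 - 216*B (r(B) = -216*(B + 270) = -216*(270 + B) = -58320 - 216*B)
1/(r(g(12)) + 7361) = 1/((-58320 - 216*18) + 7361) = 1/((-58320 - 3888) + 7361) = 1/(-62208 + 7361) = 1/(-54847) = -1/54847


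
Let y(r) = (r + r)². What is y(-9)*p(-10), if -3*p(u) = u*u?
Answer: -10800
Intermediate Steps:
y(r) = 4*r² (y(r) = (2*r)² = 4*r²)
p(u) = -u²/3 (p(u) = -u*u/3 = -u²/3)
y(-9)*p(-10) = (4*(-9)²)*(-⅓*(-10)²) = (4*81)*(-⅓*100) = 324*(-100/3) = -10800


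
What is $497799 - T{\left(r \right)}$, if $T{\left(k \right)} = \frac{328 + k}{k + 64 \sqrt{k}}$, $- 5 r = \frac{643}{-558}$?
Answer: $\frac{5688448155166}{11427197} - \frac{175826496 \sqrt{199330}}{7347687671} \approx 4.9779 \cdot 10^{5}$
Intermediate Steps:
$r = \frac{643}{2790}$ ($r = - \frac{643 \frac{1}{-558}}{5} = - \frac{643 \left(- \frac{1}{558}\right)}{5} = \left(- \frac{1}{5}\right) \left(- \frac{643}{558}\right) = \frac{643}{2790} \approx 0.23047$)
$T{\left(k \right)} = \frac{328 + k}{k + 64 \sqrt{k}}$
$497799 - T{\left(r \right)} = 497799 - \frac{328 + \frac{643}{2790}}{\frac{643}{2790} + 64 \sqrt{\frac{643}{2790}}} = 497799 - \frac{1}{\frac{643}{2790} + 64 \frac{\sqrt{199330}}{930}} \cdot \frac{915763}{2790} = 497799 - \frac{1}{\frac{643}{2790} + \frac{32 \sqrt{199330}}{465}} \cdot \frac{915763}{2790} = 497799 - \frac{915763}{2790 \left(\frac{643}{2790} + \frac{32 \sqrt{199330}}{465}\right)}$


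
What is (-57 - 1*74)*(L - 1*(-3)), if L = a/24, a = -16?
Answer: -917/3 ≈ -305.67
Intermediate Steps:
L = -2/3 (L = -16/24 = -16*1/24 = -2/3 ≈ -0.66667)
(-57 - 1*74)*(L - 1*(-3)) = (-57 - 1*74)*(-2/3 - 1*(-3)) = (-57 - 74)*(-2/3 + 3) = -131*7/3 = -917/3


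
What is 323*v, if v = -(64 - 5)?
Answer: -19057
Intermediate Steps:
v = -59 (v = -1*59 = -59)
323*v = 323*(-59) = -19057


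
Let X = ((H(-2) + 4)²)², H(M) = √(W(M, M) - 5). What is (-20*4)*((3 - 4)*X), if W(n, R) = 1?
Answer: -8960 + 30720*I ≈ -8960.0 + 30720.0*I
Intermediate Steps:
H(M) = 2*I (H(M) = √(1 - 5) = √(-4) = 2*I)
X = (4 + 2*I)⁴ (X = ((2*I + 4)²)² = ((4 + 2*I)²)² = (4 + 2*I)⁴ ≈ -112.0 + 384.0*I)
(-20*4)*((3 - 4)*X) = (-20*4)*((3 - 4)*(-112 + 384*I)) = -(-80)*(-112 + 384*I) = -80*(112 - 384*I) = -8960 + 30720*I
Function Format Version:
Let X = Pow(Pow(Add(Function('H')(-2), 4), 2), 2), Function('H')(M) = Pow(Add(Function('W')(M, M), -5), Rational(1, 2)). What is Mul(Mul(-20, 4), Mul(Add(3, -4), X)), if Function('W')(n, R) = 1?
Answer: Add(-8960, Mul(30720, I)) ≈ Add(-8960.0, Mul(30720., I))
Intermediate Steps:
Function('H')(M) = Mul(2, I) (Function('H')(M) = Pow(Add(1, -5), Rational(1, 2)) = Pow(-4, Rational(1, 2)) = Mul(2, I))
X = Pow(Add(4, Mul(2, I)), 4) (X = Pow(Pow(Add(Mul(2, I), 4), 2), 2) = Pow(Pow(Add(4, Mul(2, I)), 2), 2) = Pow(Add(4, Mul(2, I)), 4) ≈ Add(-112.00, Mul(384.00, I)))
Mul(Mul(-20, 4), Mul(Add(3, -4), X)) = Mul(Mul(-20, 4), Mul(Add(3, -4), Add(-112, Mul(384, I)))) = Mul(-80, Mul(-1, Add(-112, Mul(384, I)))) = Mul(-80, Add(112, Mul(-384, I))) = Add(-8960, Mul(30720, I))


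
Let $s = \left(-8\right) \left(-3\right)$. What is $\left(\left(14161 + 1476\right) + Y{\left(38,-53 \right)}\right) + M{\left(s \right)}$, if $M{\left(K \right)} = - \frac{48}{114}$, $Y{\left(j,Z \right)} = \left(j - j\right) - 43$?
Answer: $\frac{296278}{19} \approx 15594.0$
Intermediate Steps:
$Y{\left(j,Z \right)} = -43$ ($Y{\left(j,Z \right)} = 0 - 43 = -43$)
$s = 24$
$M{\left(K \right)} = - \frac{8}{19}$ ($M{\left(K \right)} = \left(-48\right) \frac{1}{114} = - \frac{8}{19}$)
$\left(\left(14161 + 1476\right) + Y{\left(38,-53 \right)}\right) + M{\left(s \right)} = \left(\left(14161 + 1476\right) - 43\right) - \frac{8}{19} = \left(15637 - 43\right) - \frac{8}{19} = 15594 - \frac{8}{19} = \frac{296278}{19}$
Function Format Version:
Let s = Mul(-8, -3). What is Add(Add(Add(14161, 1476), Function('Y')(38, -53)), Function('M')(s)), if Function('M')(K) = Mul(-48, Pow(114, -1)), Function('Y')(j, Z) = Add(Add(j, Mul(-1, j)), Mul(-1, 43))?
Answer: Rational(296278, 19) ≈ 15594.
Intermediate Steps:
Function('Y')(j, Z) = -43 (Function('Y')(j, Z) = Add(0, -43) = -43)
s = 24
Function('M')(K) = Rational(-8, 19) (Function('M')(K) = Mul(-48, Rational(1, 114)) = Rational(-8, 19))
Add(Add(Add(14161, 1476), Function('Y')(38, -53)), Function('M')(s)) = Add(Add(Add(14161, 1476), -43), Rational(-8, 19)) = Add(Add(15637, -43), Rational(-8, 19)) = Add(15594, Rational(-8, 19)) = Rational(296278, 19)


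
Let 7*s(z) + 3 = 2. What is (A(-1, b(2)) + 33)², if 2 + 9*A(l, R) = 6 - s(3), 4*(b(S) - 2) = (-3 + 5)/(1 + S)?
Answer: 4443664/3969 ≈ 1119.6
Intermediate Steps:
s(z) = -⅐ (s(z) = -3/7 + (⅐)*2 = -3/7 + 2/7 = -⅐)
b(S) = 2 + 1/(2*(1 + S)) (b(S) = 2 + ((-3 + 5)/(1 + S))/4 = 2 + (2/(1 + S))/4 = 2 + 1/(2*(1 + S)))
A(l, R) = 29/63 (A(l, R) = -2/9 + (6 - 1*(-⅐))/9 = -2/9 + (6 + ⅐)/9 = -2/9 + (⅑)*(43/7) = -2/9 + 43/63 = 29/63)
(A(-1, b(2)) + 33)² = (29/63 + 33)² = (2108/63)² = 4443664/3969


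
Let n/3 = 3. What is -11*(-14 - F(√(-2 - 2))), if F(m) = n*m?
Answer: 154 + 198*I ≈ 154.0 + 198.0*I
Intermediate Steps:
n = 9 (n = 3*3 = 9)
F(m) = 9*m
-11*(-14 - F(√(-2 - 2))) = -11*(-14 - 9*√(-2 - 2)) = -11*(-14 - 9*√(-4)) = -11*(-14 - 9*2*I) = -11*(-14 - 18*I) = 154 + 198*I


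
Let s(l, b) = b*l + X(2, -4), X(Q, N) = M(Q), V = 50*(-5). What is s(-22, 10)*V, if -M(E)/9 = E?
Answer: 59500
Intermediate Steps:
M(E) = -9*E
V = -250
X(Q, N) = -9*Q
s(l, b) = -18 + b*l (s(l, b) = b*l - 9*2 = b*l - 18 = -18 + b*l)
s(-22, 10)*V = (-18 + 10*(-22))*(-250) = (-18 - 220)*(-250) = -238*(-250) = 59500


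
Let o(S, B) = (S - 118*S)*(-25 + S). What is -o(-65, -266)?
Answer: 684450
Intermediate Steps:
o(S, B) = -117*S*(-25 + S) (o(S, B) = (-117*S)*(-25 + S) = -117*S*(-25 + S))
-o(-65, -266) = -117*(-65)*(25 - 1*(-65)) = -117*(-65)*(25 + 65) = -117*(-65)*90 = -1*(-684450) = 684450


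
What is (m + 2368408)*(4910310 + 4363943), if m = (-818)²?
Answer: 28170840263596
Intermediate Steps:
m = 669124
(m + 2368408)*(4910310 + 4363943) = (669124 + 2368408)*(4910310 + 4363943) = 3037532*9274253 = 28170840263596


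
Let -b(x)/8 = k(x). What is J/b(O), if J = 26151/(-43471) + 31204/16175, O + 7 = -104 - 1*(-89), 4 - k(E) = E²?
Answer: 933476659/2700070752000 ≈ 0.00034572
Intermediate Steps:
k(E) = 4 - E²
O = -22 (O = -7 + (-104 - 1*(-89)) = -7 + (-104 + 89) = -7 - 15 = -22)
b(x) = -32 + 8*x² (b(x) = -8*(4 - x²) = -32 + 8*x²)
J = 933476659/703143425 (J = 26151*(-1/43471) + 31204*(1/16175) = -26151/43471 + 31204/16175 = 933476659/703143425 ≈ 1.3276)
J/b(O) = 933476659/(703143425*(-32 + 8*(-22)²)) = 933476659/(703143425*(-32 + 8*484)) = 933476659/(703143425*(-32 + 3872)) = (933476659/703143425)/3840 = (933476659/703143425)*(1/3840) = 933476659/2700070752000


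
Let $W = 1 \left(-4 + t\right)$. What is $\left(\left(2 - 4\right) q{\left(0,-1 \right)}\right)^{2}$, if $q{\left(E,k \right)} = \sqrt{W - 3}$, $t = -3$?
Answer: $-40$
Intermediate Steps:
$W = -7$ ($W = 1 \left(-4 - 3\right) = 1 \left(-7\right) = -7$)
$q{\left(E,k \right)} = i \sqrt{10}$ ($q{\left(E,k \right)} = \sqrt{-7 - 3} = \sqrt{-10} = i \sqrt{10}$)
$\left(\left(2 - 4\right) q{\left(0,-1 \right)}\right)^{2} = \left(\left(2 - 4\right) i \sqrt{10}\right)^{2} = \left(- 2 i \sqrt{10}\right)^{2} = -40$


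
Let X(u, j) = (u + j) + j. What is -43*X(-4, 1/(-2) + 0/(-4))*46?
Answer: 9890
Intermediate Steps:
X(u, j) = u + 2*j (X(u, j) = (j + u) + j = u + 2*j)
-43*X(-4, 1/(-2) + 0/(-4))*46 = -43*(-4 + 2*(1/(-2) + 0/(-4)))*46 = -43*(-4 + 2*(1*(-½) + 0*(-¼)))*46 = -43*(-4 + 2*(-½ + 0))*46 = -43*(-4 + 2*(-½))*46 = -43*(-4 - 1)*46 = -43*(-5)*46 = 215*46 = 9890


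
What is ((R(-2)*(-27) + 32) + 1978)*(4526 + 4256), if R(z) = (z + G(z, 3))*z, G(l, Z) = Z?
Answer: 18126048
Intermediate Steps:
R(z) = z*(3 + z) (R(z) = (z + 3)*z = (3 + z)*z = z*(3 + z))
((R(-2)*(-27) + 32) + 1978)*(4526 + 4256) = ((-2*(3 - 2)*(-27) + 32) + 1978)*(4526 + 4256) = ((-2*1*(-27) + 32) + 1978)*8782 = ((-2*(-27) + 32) + 1978)*8782 = ((54 + 32) + 1978)*8782 = (86 + 1978)*8782 = 2064*8782 = 18126048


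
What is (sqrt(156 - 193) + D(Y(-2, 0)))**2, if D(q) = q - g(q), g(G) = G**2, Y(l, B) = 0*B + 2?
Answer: (-2 + I*sqrt(37))**2 ≈ -33.0 - 24.331*I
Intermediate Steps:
Y(l, B) = 2 (Y(l, B) = 0 + 2 = 2)
D(q) = q - q**2
(sqrt(156 - 193) + D(Y(-2, 0)))**2 = (sqrt(156 - 193) + 2*(1 - 1*2))**2 = (sqrt(-37) + 2*(1 - 2))**2 = (I*sqrt(37) + 2*(-1))**2 = (I*sqrt(37) - 2)**2 = (-2 + I*sqrt(37))**2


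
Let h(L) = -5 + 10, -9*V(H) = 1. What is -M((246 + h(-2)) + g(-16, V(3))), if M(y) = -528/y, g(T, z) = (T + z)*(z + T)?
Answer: 10692/10339 ≈ 1.0341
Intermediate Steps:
V(H) = -⅑ (V(H) = -⅑*1 = -⅑)
g(T, z) = (T + z)² (g(T, z) = (T + z)*(T + z) = (T + z)²)
h(L) = 5
-M((246 + h(-2)) + g(-16, V(3))) = -(-528)/((246 + 5) + (-16 - ⅑)²) = -(-528)/(251 + (-145/9)²) = -(-528)/(251 + 21025/81) = -(-528)/41356/81 = -(-528)*81/41356 = -1*(-10692/10339) = 10692/10339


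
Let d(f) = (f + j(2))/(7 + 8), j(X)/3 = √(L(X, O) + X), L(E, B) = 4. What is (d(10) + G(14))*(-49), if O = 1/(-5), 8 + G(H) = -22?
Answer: 4312/3 - 49*√6/5 ≈ 1413.3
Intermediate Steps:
G(H) = -30 (G(H) = -8 - 22 = -30)
O = -⅕ ≈ -0.20000
j(X) = 3*√(4 + X)
d(f) = √6/5 + f/15 (d(f) = (f + 3*√(4 + 2))/(7 + 8) = (f + 3*√6)/15 = (f + 3*√6)*(1/15) = √6/5 + f/15)
(d(10) + G(14))*(-49) = ((√6/5 + (1/15)*10) - 30)*(-49) = ((√6/5 + ⅔) - 30)*(-49) = ((⅔ + √6/5) - 30)*(-49) = (-88/3 + √6/5)*(-49) = 4312/3 - 49*√6/5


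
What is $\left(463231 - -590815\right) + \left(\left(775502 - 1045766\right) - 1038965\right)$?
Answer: $-255183$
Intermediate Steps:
$\left(463231 - -590815\right) + \left(\left(775502 - 1045766\right) - 1038965\right) = \left(463231 + 590815\right) - 1309229 = 1054046 - 1309229 = -255183$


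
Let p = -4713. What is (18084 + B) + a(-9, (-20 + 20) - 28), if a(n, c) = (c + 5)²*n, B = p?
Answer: 8610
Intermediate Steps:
B = -4713
a(n, c) = n*(5 + c)² (a(n, c) = (5 + c)²*n = n*(5 + c)²)
(18084 + B) + a(-9, (-20 + 20) - 28) = (18084 - 4713) - 9*(5 + ((-20 + 20) - 28))² = 13371 - 9*(5 + (0 - 28))² = 13371 - 9*(5 - 28)² = 13371 - 9*(-23)² = 13371 - 9*529 = 13371 - 4761 = 8610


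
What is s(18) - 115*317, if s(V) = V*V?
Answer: -36131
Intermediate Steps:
s(V) = V²
s(18) - 115*317 = 18² - 115*317 = 324 - 36455 = -36131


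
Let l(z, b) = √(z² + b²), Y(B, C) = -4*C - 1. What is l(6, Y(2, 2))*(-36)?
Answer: -108*√13 ≈ -389.40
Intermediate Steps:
Y(B, C) = -1 - 4*C
l(z, b) = √(b² + z²)
l(6, Y(2, 2))*(-36) = √((-1 - 4*2)² + 6²)*(-36) = √((-1 - 8)² + 36)*(-36) = √((-9)² + 36)*(-36) = √(81 + 36)*(-36) = √117*(-36) = (3*√13)*(-36) = -108*√13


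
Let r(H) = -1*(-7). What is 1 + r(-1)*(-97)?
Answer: -678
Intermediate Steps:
r(H) = 7
1 + r(-1)*(-97) = 1 + 7*(-97) = 1 - 679 = -678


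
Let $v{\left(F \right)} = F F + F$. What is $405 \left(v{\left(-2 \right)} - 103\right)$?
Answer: $-40905$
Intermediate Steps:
$v{\left(F \right)} = F + F^{2}$ ($v{\left(F \right)} = F^{2} + F = F + F^{2}$)
$405 \left(v{\left(-2 \right)} - 103\right) = 405 \left(- 2 \left(1 - 2\right) - 103\right) = 405 \left(\left(-2\right) \left(-1\right) - 103\right) = 405 \left(2 - 103\right) = 405 \left(-101\right) = -40905$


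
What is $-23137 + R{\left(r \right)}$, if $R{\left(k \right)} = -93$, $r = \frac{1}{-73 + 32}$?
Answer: $-23230$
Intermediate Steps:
$r = - \frac{1}{41}$ ($r = \frac{1}{-41} = - \frac{1}{41} \approx -0.02439$)
$-23137 + R{\left(r \right)} = -23137 - 93 = -23230$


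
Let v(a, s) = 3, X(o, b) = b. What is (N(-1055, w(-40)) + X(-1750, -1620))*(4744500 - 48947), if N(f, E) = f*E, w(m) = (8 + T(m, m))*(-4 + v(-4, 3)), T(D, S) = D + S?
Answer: -364281001740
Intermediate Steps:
w(m) = -8 - 2*m (w(m) = (8 + (m + m))*(-4 + 3) = (8 + 2*m)*(-1) = -8 - 2*m)
N(f, E) = E*f
(N(-1055, w(-40)) + X(-1750, -1620))*(4744500 - 48947) = ((-8 - 2*(-40))*(-1055) - 1620)*(4744500 - 48947) = ((-8 + 80)*(-1055) - 1620)*4695553 = (72*(-1055) - 1620)*4695553 = (-75960 - 1620)*4695553 = -77580*4695553 = -364281001740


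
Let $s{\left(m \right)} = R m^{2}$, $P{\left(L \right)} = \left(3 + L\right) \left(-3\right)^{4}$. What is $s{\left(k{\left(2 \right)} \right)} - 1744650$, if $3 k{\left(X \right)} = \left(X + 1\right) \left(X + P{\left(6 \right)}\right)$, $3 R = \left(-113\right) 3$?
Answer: $-62127443$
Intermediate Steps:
$P{\left(L \right)} = 243 + 81 L$ ($P{\left(L \right)} = \left(3 + L\right) 81 = 243 + 81 L$)
$R = -113$ ($R = \frac{\left(-113\right) 3}{3} = \frac{1}{3} \left(-339\right) = -113$)
$k{\left(X \right)} = \frac{\left(1 + X\right) \left(729 + X\right)}{3}$ ($k{\left(X \right)} = \frac{\left(X + 1\right) \left(X + \left(243 + 81 \cdot 6\right)\right)}{3} = \frac{\left(1 + X\right) \left(X + \left(243 + 486\right)\right)}{3} = \frac{\left(1 + X\right) \left(X + 729\right)}{3} = \frac{\left(1 + X\right) \left(729 + X\right)}{3}$)
$s{\left(m \right)} = - 113 m^{2}$
$s{\left(k{\left(2 \right)} \right)} - 1744650 = - 113 \left(243 + \frac{2^{2}}{3} + \frac{730}{3} \cdot 2\right)^{2} - 1744650 = - 113 \left(243 + \frac{1}{3} \cdot 4 + \frac{1460}{3}\right)^{2} - 1744650 = - 113 \left(243 + \frac{4}{3} + \frac{1460}{3}\right)^{2} - 1744650 = - 113 \cdot 731^{2} - 1744650 = \left(-113\right) 534361 - 1744650 = -60382793 - 1744650 = -62127443$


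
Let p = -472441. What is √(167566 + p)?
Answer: 15*I*√1355 ≈ 552.16*I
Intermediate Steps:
√(167566 + p) = √(167566 - 472441) = √(-304875) = 15*I*√1355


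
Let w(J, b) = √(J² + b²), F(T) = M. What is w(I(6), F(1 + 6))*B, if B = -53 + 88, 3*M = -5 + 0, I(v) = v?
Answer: 35*√349/3 ≈ 217.95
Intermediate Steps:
M = -5/3 (M = (-5 + 0)/3 = (⅓)*(-5) = -5/3 ≈ -1.6667)
F(T) = -5/3
B = 35
w(I(6), F(1 + 6))*B = √(6² + (-5/3)²)*35 = √(36 + 25/9)*35 = √(349/9)*35 = (√349/3)*35 = 35*√349/3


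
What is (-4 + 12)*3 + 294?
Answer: 318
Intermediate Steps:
(-4 + 12)*3 + 294 = 8*3 + 294 = 24 + 294 = 318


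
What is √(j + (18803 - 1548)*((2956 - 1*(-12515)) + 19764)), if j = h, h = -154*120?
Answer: 13*√3597405 ≈ 24657.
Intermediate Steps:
h = -18480
j = -18480
√(j + (18803 - 1548)*((2956 - 1*(-12515)) + 19764)) = √(-18480 + (18803 - 1548)*((2956 - 1*(-12515)) + 19764)) = √(-18480 + 17255*((2956 + 12515) + 19764)) = √(-18480 + 17255*(15471 + 19764)) = √(-18480 + 17255*35235) = √(-18480 + 607979925) = √607961445 = 13*√3597405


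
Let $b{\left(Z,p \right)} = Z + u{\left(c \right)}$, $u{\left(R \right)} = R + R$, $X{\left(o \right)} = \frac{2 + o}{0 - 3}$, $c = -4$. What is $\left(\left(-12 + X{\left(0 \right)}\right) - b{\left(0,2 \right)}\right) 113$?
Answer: $- \frac{1582}{3} \approx -527.33$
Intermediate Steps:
$X{\left(o \right)} = - \frac{2}{3} - \frac{o}{3}$ ($X{\left(o \right)} = \frac{2 + o}{-3} = \left(2 + o\right) \left(- \frac{1}{3}\right) = - \frac{2}{3} - \frac{o}{3}$)
$u{\left(R \right)} = 2 R$
$b{\left(Z,p \right)} = -8 + Z$ ($b{\left(Z,p \right)} = Z + 2 \left(-4\right) = Z - 8 = -8 + Z$)
$\left(\left(-12 + X{\left(0 \right)}\right) - b{\left(0,2 \right)}\right) 113 = \left(\left(-12 - \frac{2}{3}\right) + \left(0 - \left(-8 + 0\right)\right)\right) 113 = \left(\left(-12 + \left(- \frac{2}{3} + 0\right)\right) + \left(0 - -8\right)\right) 113 = \left(\left(-12 - \frac{2}{3}\right) + \left(0 + 8\right)\right) 113 = \left(- \frac{38}{3} + 8\right) 113 = \left(- \frac{14}{3}\right) 113 = - \frac{1582}{3}$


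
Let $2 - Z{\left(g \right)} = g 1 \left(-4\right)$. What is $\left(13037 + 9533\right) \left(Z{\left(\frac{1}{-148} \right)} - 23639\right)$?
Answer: $-533487700$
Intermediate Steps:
$Z{\left(g \right)} = 2 + 4 g$ ($Z{\left(g \right)} = 2 - g 1 \left(-4\right) = 2 - g \left(-4\right) = 2 - - 4 g = 2 + 4 g$)
$\left(13037 + 9533\right) \left(Z{\left(\frac{1}{-148} \right)} - 23639\right) = \left(13037 + 9533\right) \left(\left(2 + \frac{4}{-148}\right) - 23639\right) = 22570 \left(\left(2 + 4 \left(- \frac{1}{148}\right)\right) - 23639\right) = 22570 \left(\left(2 - \frac{1}{37}\right) - 23639\right) = 22570 \left(\frac{73}{37} - 23639\right) = 22570 \left(- \frac{874570}{37}\right) = -533487700$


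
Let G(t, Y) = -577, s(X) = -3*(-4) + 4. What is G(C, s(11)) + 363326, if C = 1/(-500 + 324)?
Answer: 362749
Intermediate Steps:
C = -1/176 (C = 1/(-176) = -1/176 ≈ -0.0056818)
s(X) = 16 (s(X) = 12 + 4 = 16)
G(C, s(11)) + 363326 = -577 + 363326 = 362749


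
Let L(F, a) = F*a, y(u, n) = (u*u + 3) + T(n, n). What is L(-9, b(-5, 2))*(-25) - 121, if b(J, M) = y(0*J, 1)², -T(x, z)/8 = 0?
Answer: 1904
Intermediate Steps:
T(x, z) = 0 (T(x, z) = -8*0 = 0)
y(u, n) = 3 + u² (y(u, n) = (u*u + 3) + 0 = (u² + 3) + 0 = (3 + u²) + 0 = 3 + u²)
b(J, M) = 9 (b(J, M) = (3 + (0*J)²)² = (3 + 0²)² = (3 + 0)² = 3² = 9)
L(-9, b(-5, 2))*(-25) - 121 = -9*9*(-25) - 121 = -81*(-25) - 121 = 2025 - 121 = 1904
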